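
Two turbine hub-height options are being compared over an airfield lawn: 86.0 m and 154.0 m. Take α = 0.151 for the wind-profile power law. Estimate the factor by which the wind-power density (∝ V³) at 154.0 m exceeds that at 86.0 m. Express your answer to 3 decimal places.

Speed ratio: V_B/V_A = (z_B/z_A)^α = (154.0/86.0)^0.151 = (1.7907)^0.151 = 1.09196
Power-density ratio: P_B/P_A = (V_B/V_A)³ = (1.09196)³ = 1.30202

1.302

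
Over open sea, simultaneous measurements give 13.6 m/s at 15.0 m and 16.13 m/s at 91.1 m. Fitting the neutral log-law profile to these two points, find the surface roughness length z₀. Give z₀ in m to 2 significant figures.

Log law: V(z) ∝ ln(z/z₀). With r = V₁/V₂ = 13.6/16.13 = 0.84315,
r · ln(z₂/z₀) = ln(z₁/z₀) ⇒ ln z₀ = (ln z₁ − r·ln z₂)/(1 − r)
ln z₀ = (2.70805 − 0.84315×4.51196) / 0.15685 = -6.9888
z₀ = exp(-6.9888) = 0.0009221 m

z₀ ≈ 0.00092 m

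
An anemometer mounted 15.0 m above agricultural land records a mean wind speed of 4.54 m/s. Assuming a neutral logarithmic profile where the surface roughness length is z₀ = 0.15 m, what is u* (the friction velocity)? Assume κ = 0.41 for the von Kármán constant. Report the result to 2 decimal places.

u* ≈ 0.40 m/s

Log law: V(z) = (u*/κ) · ln(z/z₀) ⇒ u* = κ · V / ln(z/z₀)
u* = 0.41 × 4.54 / ln(15.0/0.15) = 0.41 × 4.54 / 4.6052
   = 1.8614 / 4.6052 = 0.4042 m/s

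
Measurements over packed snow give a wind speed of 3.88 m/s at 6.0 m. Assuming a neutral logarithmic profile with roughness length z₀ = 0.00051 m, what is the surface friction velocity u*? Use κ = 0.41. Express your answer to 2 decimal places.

Log law: V(z) = (u*/κ) · ln(z/z₀) ⇒ u* = κ · V / ln(z/z₀)
u* = 0.41 × 3.88 / ln(6.0/0.00051) = 0.41 × 3.88 / 9.3729
   = 1.5908 / 9.3729 = 0.1697 m/s

u* ≈ 0.17 m/s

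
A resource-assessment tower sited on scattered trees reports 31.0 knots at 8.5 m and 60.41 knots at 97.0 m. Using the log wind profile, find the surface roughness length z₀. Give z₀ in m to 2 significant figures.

Log law: V(z) ∝ ln(z/z₀). With r = V₁/V₂ = 31.0/60.41 = 0.51316,
r · ln(z₂/z₀) = ln(z₁/z₀) ⇒ ln z₀ = (ln z₁ − r·ln z₂)/(1 − r)
ln z₀ = (2.14007 − 0.51316×4.57471) / 0.48684 = -0.4262
z₀ = exp(-0.4262) = 0.6530 m

z₀ ≈ 0.65 m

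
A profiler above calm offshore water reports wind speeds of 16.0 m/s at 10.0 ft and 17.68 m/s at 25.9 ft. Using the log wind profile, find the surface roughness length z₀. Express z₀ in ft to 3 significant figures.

z₀ ≈ 0.00116 ft

Log law: V(z) ∝ ln(z/z₀). With r = V₁/V₂ = 16.0/17.68 = 0.90498,
r · ln(z₂/z₀) = ln(z₁/z₀) ⇒ ln z₀ = (ln z₁ − r·ln z₂)/(1 − r)
ln z₀ = (2.30259 − 0.90498×3.25424) / 0.09502 = -6.7608
z₀ = exp(-6.7608) = 0.001158 ft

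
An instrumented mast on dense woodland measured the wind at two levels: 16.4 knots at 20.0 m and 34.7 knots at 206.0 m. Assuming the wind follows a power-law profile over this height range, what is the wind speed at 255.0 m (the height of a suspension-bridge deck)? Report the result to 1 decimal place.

First find α: α = ln(V₂/V₁)/ln(z₂/z₁) = ln(34.7/16.4)/ln(206.0/20.0) = 0.74946/2.33214 = 0.3214
Extrapolate from 206.0 m to 255.0 m: V₃ = 34.7 × (255.0/206.0)^0.3214 = 34.7 × 1.0710 = 37.1630 knots

37.2 knots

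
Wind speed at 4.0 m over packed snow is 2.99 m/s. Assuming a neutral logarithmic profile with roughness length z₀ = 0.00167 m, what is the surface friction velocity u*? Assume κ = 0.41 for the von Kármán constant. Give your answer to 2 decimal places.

u* ≈ 0.16 m/s

Log law: V(z) = (u*/κ) · ln(z/z₀) ⇒ u* = κ · V / ln(z/z₀)
u* = 0.41 × 2.99 / ln(4.0/0.00167) = 0.41 × 2.99 / 7.7812
   = 1.2259 / 7.7812 = 0.1575 m/s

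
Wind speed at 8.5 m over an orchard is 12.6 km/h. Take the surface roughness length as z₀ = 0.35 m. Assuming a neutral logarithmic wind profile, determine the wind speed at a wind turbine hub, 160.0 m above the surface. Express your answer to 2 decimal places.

24.19 km/h

Log law: V(z) ∝ ln(z/z₀), so V₂/V₁ = ln(z₂/z₀) / ln(z₁/z₀).
ln(160.0/0.35) = 6.1250, ln(8.5/0.35) = 3.1899
V₂ = 12.6 × 6.1250/3.1899 = 12.6 × 1.9201 = 24.1936 km/h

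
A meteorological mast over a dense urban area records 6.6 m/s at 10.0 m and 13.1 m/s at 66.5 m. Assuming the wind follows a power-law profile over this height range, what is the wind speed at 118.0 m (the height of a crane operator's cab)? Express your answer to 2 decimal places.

First find α: α = ln(V₂/V₁)/ln(z₂/z₁) = ln(13.1/6.6)/ln(66.5/10.0) = 0.68554/1.89462 = 0.3618
Extrapolate from 66.5 m to 118.0 m: V₃ = 13.1 × (118.0/66.5)^0.3618 = 13.1 × 1.2306 = 16.1209 m/s

16.12 m/s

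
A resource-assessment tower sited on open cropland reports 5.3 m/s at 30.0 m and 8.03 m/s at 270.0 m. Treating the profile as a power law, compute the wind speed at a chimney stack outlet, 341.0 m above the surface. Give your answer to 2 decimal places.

First find α: α = ln(V₂/V₁)/ln(z₂/z₁) = ln(8.03/5.3)/ln(270.0/30.0) = 0.41548/2.19722 = 0.1891
Extrapolate from 270.0 m to 341.0 m: V₃ = 8.03 × (341.0/270.0)^0.1891 = 8.03 × 1.0451 = 8.3924 m/s

8.39 m/s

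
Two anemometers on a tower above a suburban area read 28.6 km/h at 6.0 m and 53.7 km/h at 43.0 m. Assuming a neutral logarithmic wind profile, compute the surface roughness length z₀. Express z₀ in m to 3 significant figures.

Log law: V(z) ∝ ln(z/z₀). With r = V₁/V₂ = 28.6/53.7 = 0.53259,
r · ln(z₂/z₀) = ln(z₁/z₀) ⇒ ln z₀ = (ln z₁ − r·ln z₂)/(1 − r)
ln z₀ = (1.79176 − 0.53259×3.76120) / 0.46741 = -0.4523
z₀ = exp(-0.4523) = 0.6362 m

z₀ ≈ 0.636 m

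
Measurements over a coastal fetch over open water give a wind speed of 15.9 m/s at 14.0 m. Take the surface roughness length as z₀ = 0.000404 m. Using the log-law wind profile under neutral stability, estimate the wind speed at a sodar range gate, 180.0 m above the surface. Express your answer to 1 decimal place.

Log law: V(z) ∝ ln(z/z₀), so V₂/V₁ = ln(z₂/z₀) / ln(z₁/z₀).
ln(180.0/0.000404) = 13.0071, ln(14.0/0.000404) = 10.4532
V₂ = 15.9 × 13.0071/10.4532 = 15.9 × 1.2443 = 19.7847 m/s

19.8 m/s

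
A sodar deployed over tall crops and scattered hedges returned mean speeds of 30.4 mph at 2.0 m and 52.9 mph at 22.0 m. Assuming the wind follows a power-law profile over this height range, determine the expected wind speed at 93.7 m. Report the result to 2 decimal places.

73.93 mph

First find α: α = ln(V₂/V₁)/ln(z₂/z₁) = ln(52.9/30.4)/ln(22.0/2.0) = 0.55396/2.39790 = 0.2310
Extrapolate from 22.0 m to 93.7 m: V₃ = 52.9 × (93.7/22.0)^0.2310 = 52.9 × 1.3976 = 73.9333 mph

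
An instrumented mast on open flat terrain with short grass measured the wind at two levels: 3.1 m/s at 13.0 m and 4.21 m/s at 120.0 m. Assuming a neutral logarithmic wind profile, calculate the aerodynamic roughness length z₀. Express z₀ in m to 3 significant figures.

Log law: V(z) ∝ ln(z/z₀). With r = V₁/V₂ = 3.1/4.21 = 0.73634,
r · ln(z₂/z₀) = ln(z₁/z₀) ⇒ ln z₀ = (ln z₁ − r·ln z₂)/(1 − r)
ln z₀ = (2.56495 − 0.73634×4.78749) / 0.26366 = -3.6422
z₀ = exp(-3.6422) = 0.02620 m

z₀ ≈ 0.0262 m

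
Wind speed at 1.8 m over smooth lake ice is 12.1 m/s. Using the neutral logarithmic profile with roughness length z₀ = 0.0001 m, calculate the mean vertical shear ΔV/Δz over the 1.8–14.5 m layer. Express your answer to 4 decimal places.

0.2029 m/s/m

Log law: V₂ = V₁ · ln(z₂/z₀)/ln(z₁/z₀) = 12.1 × 11.8845/9.7981 = 14.6765 m/s
ΔV/Δz = (14.6765 − 12.1)/(14.5 − 1.8) = 2.5765/12.7000 = 0.20287 m/s/m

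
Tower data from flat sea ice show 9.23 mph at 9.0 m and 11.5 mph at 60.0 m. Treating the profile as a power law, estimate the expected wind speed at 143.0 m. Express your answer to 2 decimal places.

First find α: α = ln(V₂/V₁)/ln(z₂/z₁) = ln(11.5/9.23)/ln(60.0/9.0) = 0.21989/1.89712 = 0.1159
Extrapolate from 60.0 m to 143.0 m: V₃ = 11.5 × (143.0/60.0)^0.1159 = 11.5 × 1.1059 = 12.7179 mph

12.72 mph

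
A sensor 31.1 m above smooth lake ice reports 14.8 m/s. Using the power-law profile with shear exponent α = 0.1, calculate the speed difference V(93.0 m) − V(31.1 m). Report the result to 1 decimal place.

1.7 m/s

Power law: V₂ = V₁ · (z₂/z₁)^α = 14.8 × (2.9904)^0.1 = 16.5133 m/s
ΔV = 16.5133 − 14.8 = 1.7133 m/s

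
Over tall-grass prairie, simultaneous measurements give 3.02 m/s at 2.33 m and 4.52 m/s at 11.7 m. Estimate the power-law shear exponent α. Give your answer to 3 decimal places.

Power law: V₂/V₁ = (z₂/z₁)^α ⇒ α = ln(V₂/V₁) / ln(z₂/z₁)
α = ln(4.52/3.02) / ln(11.7/2.33) = ln(1.4967) / ln(5.0215)
  = 0.40326 / 1.61372 = 0.24989

α ≈ 0.250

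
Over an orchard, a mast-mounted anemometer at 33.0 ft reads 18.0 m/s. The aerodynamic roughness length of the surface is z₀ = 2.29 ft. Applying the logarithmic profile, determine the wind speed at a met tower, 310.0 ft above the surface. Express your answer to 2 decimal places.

Log law: V(z) ∝ ln(z/z₀), so V₂/V₁ = ln(z₂/z₀) / ln(z₁/z₀).
ln(310.0/2.29) = 4.9080, ln(33.0/2.29) = 2.6680
V₂ = 18.0 × 4.9080/2.6680 = 18.0 × 1.8396 = 33.1131 m/s

33.11 m/s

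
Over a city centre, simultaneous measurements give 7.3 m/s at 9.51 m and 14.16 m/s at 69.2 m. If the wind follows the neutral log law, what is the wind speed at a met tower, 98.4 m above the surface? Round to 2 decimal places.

15.38 m/s

Log law: V ∝ ln(z/z₀). From the pair, with r = V₁/V₂ = 0.51554,
ln z₀ = (ln z₁ − r·ln z₂)/(1 − r) = (2.2523 − 0.51554×4.2370)/0.48446 = 0.1404 → z₀ = 1.151 m
V₃ = V₁ · ln(z₃/z₀)/ln(z₁/z₀) = 7.3 × 4.4486/2.1120 = 15.3768 m/s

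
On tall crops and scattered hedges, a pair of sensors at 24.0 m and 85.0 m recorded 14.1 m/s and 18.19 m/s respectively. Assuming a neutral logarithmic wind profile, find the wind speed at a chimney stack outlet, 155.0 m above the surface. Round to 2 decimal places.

20.13 m/s

Log law: V ∝ ln(z/z₀). From the pair, with r = V₁/V₂ = 0.77515,
ln z₀ = (ln z₁ − r·ln z₂)/(1 − r) = (3.1781 − 0.77515×4.4427)/0.22485 = -1.1816 → z₀ = 0.3068 m
V₃ = V₁ · ln(z₃/z₀)/ln(z₁/z₀) = 14.1 × 6.2250/4.3596 = 20.1330 m/s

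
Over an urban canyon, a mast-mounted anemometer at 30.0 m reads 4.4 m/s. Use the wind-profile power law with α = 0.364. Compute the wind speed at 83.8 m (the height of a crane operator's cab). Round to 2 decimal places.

6.40 m/s

Power-law profile: V₂ = V₁ · (z₂/z₁)^α
V₂ = 4.4 × (83.8/30.0)^0.364 = 4.4 × (2.7933)^0.364
    = 4.4 × 1.4534 = 6.3950 m/s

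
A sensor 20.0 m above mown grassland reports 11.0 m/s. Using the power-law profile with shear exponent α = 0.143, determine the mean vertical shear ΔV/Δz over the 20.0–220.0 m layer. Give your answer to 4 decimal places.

0.0225 m/s/m

Power law: V₂ = V₁ · (z₂/z₁)^α = 11.0 × (11.0000)^0.143 = 15.4993 m/s
ΔV/Δz = (15.4993 − 11.0)/(220.0 − 20.0) = 4.4993/200.0000 = 0.02250 m/s/m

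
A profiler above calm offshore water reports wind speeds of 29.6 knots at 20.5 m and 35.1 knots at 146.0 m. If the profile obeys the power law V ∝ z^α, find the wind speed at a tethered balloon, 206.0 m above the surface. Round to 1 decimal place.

36.2 knots

First find α: α = ln(V₂/V₁)/ln(z₂/z₁) = ln(35.1/29.6)/ln(146.0/20.5) = 0.17043/1.96318 = 0.0868
Extrapolate from 146.0 m to 206.0 m: V₃ = 35.1 × (206.0/146.0)^0.0868 = 35.1 × 1.0303 = 36.1649 knots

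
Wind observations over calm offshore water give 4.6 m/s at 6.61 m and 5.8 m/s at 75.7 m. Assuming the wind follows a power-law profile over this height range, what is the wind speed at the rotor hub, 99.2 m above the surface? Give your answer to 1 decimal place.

6.0 m/s

First find α: α = ln(V₂/V₁)/ln(z₂/z₁) = ln(5.8/4.6)/ln(75.7/6.61) = 0.23180/2.43819 = 0.0951
Extrapolate from 75.7 m to 99.2 m: V₃ = 5.8 × (99.2/75.7)^0.0951 = 5.8 × 1.0260 = 5.9510 m/s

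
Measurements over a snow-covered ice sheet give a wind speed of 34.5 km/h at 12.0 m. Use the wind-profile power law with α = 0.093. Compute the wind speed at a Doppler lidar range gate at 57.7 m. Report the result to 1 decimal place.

Power-law profile: V₂ = V₁ · (z₂/z₁)^α
V₂ = 34.5 × (57.7/12.0)^0.093 = 34.5 × (4.8083)^0.093
    = 34.5 × 1.1572 = 39.9250 km/h

39.9 km/h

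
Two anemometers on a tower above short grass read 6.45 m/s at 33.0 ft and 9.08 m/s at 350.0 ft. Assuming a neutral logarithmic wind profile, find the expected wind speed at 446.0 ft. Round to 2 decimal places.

9.35 m/s

Log law: V ∝ ln(z/z₀). From the pair, with r = V₁/V₂ = 0.71035,
ln z₀ = (ln z₁ − r·ln z₂)/(1 − r) = (3.4965 − 0.71035×5.8579)/0.28965 = -2.2948 → z₀ = 0.1008 ft
V₃ = V₁ · ln(z₃/z₀)/ln(z₁/z₀) = 6.45 × 8.3951/5.7913 = 9.3500 m/s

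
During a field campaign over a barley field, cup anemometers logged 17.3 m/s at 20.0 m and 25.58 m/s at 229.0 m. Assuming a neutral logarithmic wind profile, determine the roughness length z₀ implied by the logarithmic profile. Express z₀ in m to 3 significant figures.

Log law: V(z) ∝ ln(z/z₀). With r = V₁/V₂ = 17.3/25.58 = 0.67631,
r · ln(z₂/z₀) = ln(z₁/z₀) ⇒ ln z₀ = (ln z₁ − r·ln z₂)/(1 − r)
ln z₀ = (2.99573 − 0.67631×5.43372) / 0.32369 = -2.0981
z₀ = exp(-2.0981) = 0.1227 m

z₀ ≈ 0.123 m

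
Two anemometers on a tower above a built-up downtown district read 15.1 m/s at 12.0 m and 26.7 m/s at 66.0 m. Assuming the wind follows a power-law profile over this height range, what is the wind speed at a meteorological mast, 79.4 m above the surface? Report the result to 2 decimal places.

First find α: α = ln(V₂/V₁)/ln(z₂/z₁) = ln(26.7/15.1)/ln(66.0/12.0) = 0.56997/1.70475 = 0.3343
Extrapolate from 66.0 m to 79.4 m: V₃ = 26.7 × (79.4/66.0)^0.3343 = 26.7 × 1.0638 = 28.4021 m/s

28.40 m/s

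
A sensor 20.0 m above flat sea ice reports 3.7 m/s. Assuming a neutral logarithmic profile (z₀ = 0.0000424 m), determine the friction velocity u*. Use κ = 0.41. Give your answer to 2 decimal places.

Log law: V(z) = (u*/κ) · ln(z/z₀) ⇒ u* = κ · V / ln(z/z₀)
u* = 0.41 × 3.7 / ln(20.0/0.0000424) = 0.41 × 3.7 / 13.0641
   = 1.5170 / 13.0641 = 0.1161 m/s

u* ≈ 0.12 m/s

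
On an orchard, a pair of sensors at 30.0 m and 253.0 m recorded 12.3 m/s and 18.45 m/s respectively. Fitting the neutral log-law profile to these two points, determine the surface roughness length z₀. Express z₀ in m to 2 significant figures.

Log law: V(z) ∝ ln(z/z₀). With r = V₁/V₂ = 12.3/18.45 = 0.66667,
r · ln(z₂/z₀) = ln(z₁/z₀) ⇒ ln z₀ = (ln z₁ − r·ln z₂)/(1 − r)
ln z₀ = (3.40120 − 0.66667×5.53339) / 0.33333 = -0.8632
z₀ = exp(-0.8632) = 0.4218 m

z₀ ≈ 0.42 m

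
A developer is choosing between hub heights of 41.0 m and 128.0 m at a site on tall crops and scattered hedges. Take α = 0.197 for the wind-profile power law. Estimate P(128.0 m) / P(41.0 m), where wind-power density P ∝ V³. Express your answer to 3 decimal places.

1.960

Speed ratio: V_B/V_A = (z_B/z_A)^α = (128.0/41.0)^0.197 = (3.1220)^0.197 = 1.25142
Power-density ratio: P_B/P_A = (V_B/V_A)³ = (1.25142)³ = 1.95977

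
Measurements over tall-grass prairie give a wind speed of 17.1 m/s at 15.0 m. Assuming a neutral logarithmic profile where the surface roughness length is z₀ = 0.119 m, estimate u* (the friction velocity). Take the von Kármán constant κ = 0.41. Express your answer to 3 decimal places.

u* ≈ 1.450 m/s

Log law: V(z) = (u*/κ) · ln(z/z₀) ⇒ u* = κ · V / ln(z/z₀)
u* = 0.41 × 17.1 / ln(15.0/0.119) = 0.41 × 17.1 / 4.8367
   = 7.0110 / 4.8367 = 1.4495 m/s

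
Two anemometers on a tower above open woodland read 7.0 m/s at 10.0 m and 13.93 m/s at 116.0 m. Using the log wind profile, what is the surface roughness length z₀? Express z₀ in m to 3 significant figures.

z₀ ≈ 0.841 m

Log law: V(z) ∝ ln(z/z₀). With r = V₁/V₂ = 7.0/13.93 = 0.50251,
r · ln(z₂/z₀) = ln(z₁/z₀) ⇒ ln z₀ = (ln z₁ − r·ln z₂)/(1 − r)
ln z₀ = (2.30259 − 0.50251×4.75359) / 0.49749 = -0.1732
z₀ = exp(-0.1732) = 0.8410 m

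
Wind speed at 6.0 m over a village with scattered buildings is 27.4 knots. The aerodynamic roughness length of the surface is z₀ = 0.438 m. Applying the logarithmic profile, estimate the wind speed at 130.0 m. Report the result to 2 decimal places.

59.60 knots

Log law: V(z) ∝ ln(z/z₀), so V₂/V₁ = ln(z₂/z₀) / ln(z₁/z₀).
ln(130.0/0.438) = 5.6931, ln(6.0/0.438) = 2.6173
V₂ = 27.4 × 5.6931/2.6173 = 27.4 × 2.1752 = 59.5997 knots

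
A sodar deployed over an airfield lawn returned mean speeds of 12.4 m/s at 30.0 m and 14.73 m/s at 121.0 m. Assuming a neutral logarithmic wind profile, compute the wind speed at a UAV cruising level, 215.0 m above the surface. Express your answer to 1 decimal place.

15.7 m/s

Log law: V ∝ ln(z/z₀). From the pair, with r = V₁/V₂ = 0.84182,
ln z₀ = (ln z₁ − r·ln z₂)/(1 − r) = (3.4012 − 0.84182×4.7958)/0.15818 = -4.0207 → z₀ = 0.01794 m
V₃ = V₁ · ln(z₃/z₀)/ln(z₁/z₀) = 12.4 × 9.3913/7.4219 = 15.6904 m/s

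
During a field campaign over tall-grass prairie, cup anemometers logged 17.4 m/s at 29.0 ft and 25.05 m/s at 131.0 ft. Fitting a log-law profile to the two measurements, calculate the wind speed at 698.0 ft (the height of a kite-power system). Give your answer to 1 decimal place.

33.5 m/s

Log law: V ∝ ln(z/z₀). From the pair, with r = V₁/V₂ = 0.69461,
ln z₀ = (ln z₁ − r·ln z₂)/(1 − r) = (3.3673 − 0.69461×4.8752)/0.30539 = -0.0624 → z₀ = 0.9395 ft
V₃ = V₁ · ln(z₃/z₀)/ln(z₁/z₀) = 17.4 × 6.6107/3.4297 = 33.5377 m/s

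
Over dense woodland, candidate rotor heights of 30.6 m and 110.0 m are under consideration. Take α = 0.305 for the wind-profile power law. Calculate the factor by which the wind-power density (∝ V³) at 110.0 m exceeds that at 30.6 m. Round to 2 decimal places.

3.22

Speed ratio: V_B/V_A = (z_B/z_A)^α = (110.0/30.6)^0.305 = (3.5948)^0.305 = 1.47734
Power-density ratio: P_B/P_A = (V_B/V_A)³ = (1.47734)³ = 3.22433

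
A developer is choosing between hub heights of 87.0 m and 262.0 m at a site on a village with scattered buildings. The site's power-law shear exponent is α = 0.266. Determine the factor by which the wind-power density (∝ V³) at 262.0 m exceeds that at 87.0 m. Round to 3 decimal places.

2.410

Speed ratio: V_B/V_A = (z_B/z_A)^α = (262.0/87.0)^0.266 = (3.0115)^0.266 = 1.34078
Power-density ratio: P_B/P_A = (V_B/V_A)³ = (1.34078)³ = 2.41028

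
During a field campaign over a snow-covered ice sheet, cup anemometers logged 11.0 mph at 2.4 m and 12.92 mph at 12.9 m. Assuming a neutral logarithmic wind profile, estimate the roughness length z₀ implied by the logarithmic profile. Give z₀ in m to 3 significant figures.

z₀ ≈ 0.000157 m

Log law: V(z) ∝ ln(z/z₀). With r = V₁/V₂ = 11.0/12.92 = 0.85139,
r · ln(z₂/z₀) = ln(z₁/z₀) ⇒ ln z₀ = (ln z₁ − r·ln z₂)/(1 − r)
ln z₀ = (0.87547 − 0.85139×2.55723) / 0.14861 = -8.7596
z₀ = exp(-8.7596) = 0.0001569 m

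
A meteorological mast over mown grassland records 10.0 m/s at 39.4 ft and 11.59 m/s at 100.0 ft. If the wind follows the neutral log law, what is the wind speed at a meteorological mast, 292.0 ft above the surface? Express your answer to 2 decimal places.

13.42 m/s

Log law: V ∝ ln(z/z₀). From the pair, with r = V₁/V₂ = 0.86281,
ln z₀ = (ln z₁ − r·ln z₂)/(1 − r) = (3.6738 − 0.86281×4.6052)/0.13719 = -2.1841 → z₀ = 0.1126 ft
V₃ = V₁ · ln(z₃/z₀)/ln(z₁/z₀) = 10.0 × 7.8609/5.8579 = 13.4193 m/s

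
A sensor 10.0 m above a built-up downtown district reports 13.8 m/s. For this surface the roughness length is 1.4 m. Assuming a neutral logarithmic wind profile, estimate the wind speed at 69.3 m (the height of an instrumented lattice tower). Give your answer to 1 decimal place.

27.4 m/s

Log law: V(z) ∝ ln(z/z₀), so V₂/V₁ = ln(z₂/z₀) / ln(z₁/z₀).
ln(69.3/1.4) = 3.9020, ln(10.0/1.4) = 1.9661
V₂ = 13.8 × 3.9020/1.9661 = 13.8 × 1.9846 = 27.3877 m/s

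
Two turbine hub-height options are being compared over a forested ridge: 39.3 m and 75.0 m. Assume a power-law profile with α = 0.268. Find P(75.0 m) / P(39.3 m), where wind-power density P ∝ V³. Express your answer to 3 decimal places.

1.681

Speed ratio: V_B/V_A = (z_B/z_A)^α = (75.0/39.3)^0.268 = (1.9084)^0.268 = 1.18910
Power-density ratio: P_B/P_A = (V_B/V_A)³ = (1.18910)³ = 1.68135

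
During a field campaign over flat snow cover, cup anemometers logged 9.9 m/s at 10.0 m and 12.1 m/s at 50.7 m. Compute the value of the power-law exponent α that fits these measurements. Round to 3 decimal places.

α ≈ 0.124

Power law: V₂/V₁ = (z₂/z₁)^α ⇒ α = ln(V₂/V₁) / ln(z₂/z₁)
α = ln(12.1/9.9) / ln(50.7/10.0) = ln(1.2222) / ln(5.0700)
  = 0.20067 / 1.62334 = 0.12362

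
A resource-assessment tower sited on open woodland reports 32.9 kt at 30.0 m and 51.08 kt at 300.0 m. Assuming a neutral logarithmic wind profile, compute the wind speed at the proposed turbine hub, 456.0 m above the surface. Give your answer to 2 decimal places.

54.39 kt

Log law: V ∝ ln(z/z₀). From the pair, with r = V₁/V₂ = 0.64409,
ln z₀ = (ln z₁ − r·ln z₂)/(1 − r) = (3.4012 − 0.64409×5.7038)/0.35591 = -0.7657 → z₀ = 0.4650 m
V₃ = V₁ · ln(z₃/z₀)/ln(z₁/z₀) = 32.9 × 6.8882/4.1669 = 54.3859 kt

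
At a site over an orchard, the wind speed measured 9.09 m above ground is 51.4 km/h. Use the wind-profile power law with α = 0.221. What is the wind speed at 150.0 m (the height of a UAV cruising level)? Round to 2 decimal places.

Power-law profile: V₂ = V₁ · (z₂/z₁)^α
V₂ = 51.4 × (150.0/9.09)^0.221 = 51.4 × (16.5017)^0.221
    = 51.4 × 1.8581 = 95.5073 km/h

95.51 km/h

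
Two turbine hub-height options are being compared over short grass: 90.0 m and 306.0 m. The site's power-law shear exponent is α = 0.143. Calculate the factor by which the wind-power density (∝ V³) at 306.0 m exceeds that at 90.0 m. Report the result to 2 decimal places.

Speed ratio: V_B/V_A = (z_B/z_A)^α = (306.0/90.0)^0.143 = (3.4000)^0.143 = 1.19125
Power-density ratio: P_B/P_A = (V_B/V_A)³ = (1.19125)³ = 1.69046

1.69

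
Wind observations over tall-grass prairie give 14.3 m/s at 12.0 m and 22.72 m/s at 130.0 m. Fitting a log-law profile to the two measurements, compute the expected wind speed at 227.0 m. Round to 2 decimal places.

24.69 m/s

Log law: V ∝ ln(z/z₀). From the pair, with r = V₁/V₂ = 0.62940,
ln z₀ = (ln z₁ − r·ln z₂)/(1 − r) = (2.4849 − 0.62940×4.8675)/0.37060 = -1.5616 → z₀ = 0.2098 m
V₃ = V₁ · ln(z₃/z₀)/ln(z₁/z₀) = 14.3 × 6.9865/4.0465 = 24.6899 m/s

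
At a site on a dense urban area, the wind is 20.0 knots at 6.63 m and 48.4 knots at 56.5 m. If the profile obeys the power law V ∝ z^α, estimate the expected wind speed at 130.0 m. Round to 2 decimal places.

First find α: α = ln(V₂/V₁)/ln(z₂/z₁) = ln(48.4/20.0)/ln(56.5/6.63) = 0.88377/2.14264 = 0.4125
Extrapolate from 56.5 m to 130.0 m: V₃ = 48.4 × (130.0/56.5)^0.4125 = 48.4 × 1.4102 = 68.2520 knots

68.25 knots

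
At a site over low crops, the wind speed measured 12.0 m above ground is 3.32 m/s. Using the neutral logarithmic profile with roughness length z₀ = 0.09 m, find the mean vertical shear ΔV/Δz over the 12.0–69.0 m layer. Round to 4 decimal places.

0.0208 m/s/m

Log law: V₂ = V₁ · ln(z₂/z₀)/ln(z₁/z₀) = 3.32 × 6.6421/4.8929 = 4.5069 m/s
ΔV/Δz = (4.5069 − 3.32)/(69.0 − 12.0) = 1.1869/57.0000 = 0.02082 m/s/m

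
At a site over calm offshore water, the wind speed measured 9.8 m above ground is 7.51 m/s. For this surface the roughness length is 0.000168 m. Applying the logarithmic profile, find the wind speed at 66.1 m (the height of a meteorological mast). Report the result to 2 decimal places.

8.82 m/s

Log law: V(z) ∝ ln(z/z₀), so V₂/V₁ = ln(z₂/z₀) / ln(z₁/z₀).
ln(66.1/0.000168) = 12.8827, ln(9.8/0.000168) = 10.9739
V₂ = 7.51 × 12.8827/10.9739 = 7.51 × 1.1739 = 8.8163 m/s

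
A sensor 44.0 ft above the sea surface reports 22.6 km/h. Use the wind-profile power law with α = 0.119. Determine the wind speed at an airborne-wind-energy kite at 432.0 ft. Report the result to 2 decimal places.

29.66 km/h

Power-law profile: V₂ = V₁ · (z₂/z₁)^α
V₂ = 22.6 × (432.0/44.0)^0.119 = 22.6 × (9.8182)^0.119
    = 22.6 × 1.3124 = 29.6592 km/h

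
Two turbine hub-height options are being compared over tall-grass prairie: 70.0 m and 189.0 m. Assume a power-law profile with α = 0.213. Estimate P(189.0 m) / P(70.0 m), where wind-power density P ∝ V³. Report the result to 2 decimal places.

1.89

Speed ratio: V_B/V_A = (z_B/z_A)^α = (189.0/70.0)^0.213 = (2.7000)^0.213 = 1.23561
Power-density ratio: P_B/P_A = (V_B/V_A)³ = (1.23561)³ = 1.88643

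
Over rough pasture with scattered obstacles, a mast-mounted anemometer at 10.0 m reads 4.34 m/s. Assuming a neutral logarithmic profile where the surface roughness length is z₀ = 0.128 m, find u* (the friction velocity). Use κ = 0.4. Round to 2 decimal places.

Log law: V(z) = (u*/κ) · ln(z/z₀) ⇒ u* = κ · V / ln(z/z₀)
u* = 0.4 × 4.34 / ln(10.0/0.128) = 0.4 × 4.34 / 4.3583
   = 1.7360 / 4.3583 = 0.3983 m/s

u* ≈ 0.40 m/s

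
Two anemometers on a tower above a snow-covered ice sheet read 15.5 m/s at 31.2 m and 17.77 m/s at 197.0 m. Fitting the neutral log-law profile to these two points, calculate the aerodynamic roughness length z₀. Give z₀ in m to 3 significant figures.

z₀ ≈ 0.000107 m

Log law: V(z) ∝ ln(z/z₀). With r = V₁/V₂ = 15.5/17.77 = 0.87226,
r · ln(z₂/z₀) = ln(z₁/z₀) ⇒ ln z₀ = (ln z₁ − r·ln z₂)/(1 − r)
ln z₀ = (3.44042 − 0.87226×5.28320) / 0.12774 = -9.1425
z₀ = exp(-9.1425) = 0.0001070 m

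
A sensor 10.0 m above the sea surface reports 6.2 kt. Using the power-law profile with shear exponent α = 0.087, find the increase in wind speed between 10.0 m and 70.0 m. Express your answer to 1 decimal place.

1.1 kt

Power law: V₂ = V₁ · (z₂/z₁)^α = 6.2 × (7.0000)^0.087 = 7.3437 kt
ΔV = 7.3437 − 6.2 = 1.1437 kt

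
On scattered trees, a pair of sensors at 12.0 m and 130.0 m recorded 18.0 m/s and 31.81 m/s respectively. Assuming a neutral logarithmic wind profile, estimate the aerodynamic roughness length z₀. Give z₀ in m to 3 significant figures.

z₀ ≈ 0.538 m

Log law: V(z) ∝ ln(z/z₀). With r = V₁/V₂ = 18.0/31.81 = 0.56586,
r · ln(z₂/z₀) = ln(z₁/z₀) ⇒ ln z₀ = (ln z₁ − r·ln z₂)/(1 − r)
ln z₀ = (2.48491 − 0.56586×4.86753) / 0.43414 = -0.6206
z₀ = exp(-0.6206) = 0.5376 m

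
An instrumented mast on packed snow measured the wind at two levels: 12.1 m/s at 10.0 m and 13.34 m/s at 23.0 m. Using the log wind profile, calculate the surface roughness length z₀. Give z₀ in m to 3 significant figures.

z₀ ≈ 0.00295 m

Log law: V(z) ∝ ln(z/z₀). With r = V₁/V₂ = 12.1/13.34 = 0.90705,
r · ln(z₂/z₀) = ln(z₁/z₀) ⇒ ln z₀ = (ln z₁ − r·ln z₂)/(1 − r)
ln z₀ = (2.30259 − 0.90705×3.13549) / 0.09295 = -5.8250
z₀ = exp(-5.8250) = 0.002953 m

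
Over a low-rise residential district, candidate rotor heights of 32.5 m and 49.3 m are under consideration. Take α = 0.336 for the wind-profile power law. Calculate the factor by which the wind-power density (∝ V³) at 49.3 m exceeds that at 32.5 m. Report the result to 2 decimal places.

1.52

Speed ratio: V_B/V_A = (z_B/z_A)^α = (49.3/32.5)^0.336 = (1.5169)^0.336 = 1.15028
Power-density ratio: P_B/P_A = (V_B/V_A)³ = (1.15028)³ = 1.52199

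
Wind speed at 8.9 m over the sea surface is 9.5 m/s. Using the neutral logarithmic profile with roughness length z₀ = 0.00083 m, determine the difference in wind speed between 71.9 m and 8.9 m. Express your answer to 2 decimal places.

Log law: V₂ = V₁ · ln(z₂/z₀)/ln(z₁/z₀) = 9.5 × 11.3694/9.2801 = 11.6387 m/s
ΔV = 11.6387 − 9.5 = 2.1387 m/s

2.14 m/s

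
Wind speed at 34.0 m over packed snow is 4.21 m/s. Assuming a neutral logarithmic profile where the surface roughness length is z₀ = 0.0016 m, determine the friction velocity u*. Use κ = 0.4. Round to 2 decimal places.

Log law: V(z) = (u*/κ) · ln(z/z₀) ⇒ u* = κ · V / ln(z/z₀)
u* = 0.4 × 4.21 / ln(34.0/0.0016) = 0.4 × 4.21 / 9.9641
   = 1.6840 / 9.9641 = 0.1690 m/s

u* ≈ 0.17 m/s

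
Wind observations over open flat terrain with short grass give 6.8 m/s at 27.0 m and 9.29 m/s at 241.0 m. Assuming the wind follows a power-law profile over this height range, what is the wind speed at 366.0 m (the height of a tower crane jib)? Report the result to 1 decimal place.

First find α: α = ln(V₂/V₁)/ln(z₂/z₁) = ln(9.29/6.8)/ln(241.0/27.0) = 0.31202/2.18896 = 0.1425
Extrapolate from 241.0 m to 366.0 m: V₃ = 9.29 × (366.0/241.0)^0.1425 = 9.29 × 1.0614 = 9.8601 m/s

9.9 m/s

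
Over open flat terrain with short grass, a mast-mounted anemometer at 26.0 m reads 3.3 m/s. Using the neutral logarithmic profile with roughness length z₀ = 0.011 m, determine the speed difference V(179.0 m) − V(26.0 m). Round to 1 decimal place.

Log law: V₂ = V₁ · ln(z₂/z₀)/ln(z₁/z₀) = 3.3 × 9.6972/7.7680 = 4.1196 m/s
ΔV = 4.1196 − 3.3 = 0.8196 m/s

0.8 m/s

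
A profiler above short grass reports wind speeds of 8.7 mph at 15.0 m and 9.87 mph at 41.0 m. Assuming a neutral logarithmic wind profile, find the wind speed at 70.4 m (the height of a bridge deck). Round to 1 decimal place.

Log law: V ∝ ln(z/z₀). From the pair, with r = V₁/V₂ = 0.88146,
ln z₀ = (ln z₁ − r·ln z₂)/(1 − r) = (2.7081 − 0.88146×3.7136)/0.11854 = -4.7689 → z₀ = 0.008490 m
V₃ = V₁ · ln(z₃/z₀)/ln(z₁/z₀) = 8.7 × 9.0231/7.4770 = 10.4991 mph

10.5 mph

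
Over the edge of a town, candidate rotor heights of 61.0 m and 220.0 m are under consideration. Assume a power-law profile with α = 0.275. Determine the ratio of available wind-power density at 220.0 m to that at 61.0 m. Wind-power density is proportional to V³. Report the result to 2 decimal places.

2.88

Speed ratio: V_B/V_A = (z_B/z_A)^α = (220.0/61.0)^0.275 = (3.6066)^0.275 = 1.42299
Power-density ratio: P_B/P_A = (V_B/V_A)³ = (1.42299)³ = 2.88139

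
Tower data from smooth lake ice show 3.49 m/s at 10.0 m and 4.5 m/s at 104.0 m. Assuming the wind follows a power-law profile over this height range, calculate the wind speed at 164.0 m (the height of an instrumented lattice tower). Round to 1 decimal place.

4.7 m/s

First find α: α = ln(V₂/V₁)/ln(z₂/z₁) = ln(4.5/3.49)/ln(104.0/10.0) = 0.25418/2.34181 = 0.1085
Extrapolate from 104.0 m to 164.0 m: V₃ = 4.5 × (164.0/104.0)^0.1085 = 4.5 × 1.0507 = 4.7281 m/s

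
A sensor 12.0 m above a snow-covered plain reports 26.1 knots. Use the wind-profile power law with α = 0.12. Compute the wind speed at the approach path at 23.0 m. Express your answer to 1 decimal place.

Power-law profile: V₂ = V₁ · (z₂/z₁)^α
V₂ = 26.1 × (23.0/12.0)^0.12 = 26.1 × (1.9167)^0.12
    = 26.1 × 1.0812 = 28.2193 knots

28.2 knots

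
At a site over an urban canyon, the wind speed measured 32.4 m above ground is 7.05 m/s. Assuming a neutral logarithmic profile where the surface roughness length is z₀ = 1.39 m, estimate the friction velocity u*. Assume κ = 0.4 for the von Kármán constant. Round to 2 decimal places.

u* ≈ 0.90 m/s

Log law: V(z) = (u*/κ) · ln(z/z₀) ⇒ u* = κ · V / ln(z/z₀)
u* = 0.4 × 7.05 / ln(32.4/1.39) = 0.4 × 7.05 / 3.1489
   = 2.8200 / 3.1489 = 0.8956 m/s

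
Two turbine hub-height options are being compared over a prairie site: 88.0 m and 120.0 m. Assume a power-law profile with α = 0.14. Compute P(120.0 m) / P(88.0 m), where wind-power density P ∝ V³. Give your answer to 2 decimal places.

1.14

Speed ratio: V_B/V_A = (z_B/z_A)^α = (120.0/88.0)^0.14 = (1.3636)^0.14 = 1.04438
Power-density ratio: P_B/P_A = (V_B/V_A)³ = (1.04438)³ = 1.13913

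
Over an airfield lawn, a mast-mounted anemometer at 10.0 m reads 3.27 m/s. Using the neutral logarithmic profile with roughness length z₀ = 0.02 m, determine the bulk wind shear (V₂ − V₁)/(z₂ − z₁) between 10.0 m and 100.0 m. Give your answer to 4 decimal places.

0.0135 m/s/m

Log law: V₂ = V₁ · ln(z₂/z₀)/ln(z₁/z₀) = 3.27 × 8.5172/6.2146 = 4.4816 m/s
ΔV/Δz = (4.4816 − 3.27)/(100.0 − 10.0) = 1.2116/90.0000 = 0.01346 m/s/m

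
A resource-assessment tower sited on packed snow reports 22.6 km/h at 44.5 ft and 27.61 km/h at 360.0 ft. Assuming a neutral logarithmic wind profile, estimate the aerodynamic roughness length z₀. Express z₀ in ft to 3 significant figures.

Log law: V(z) ∝ ln(z/z₀). With r = V₁/V₂ = 22.6/27.61 = 0.81854,
r · ln(z₂/z₀) = ln(z₁/z₀) ⇒ ln z₀ = (ln z₁ − r·ln z₂)/(1 − r)
ln z₀ = (3.79549 − 0.81854×5.88610) / 0.18146 = -5.6352
z₀ = exp(-5.6352) = 0.003570 ft

z₀ ≈ 0.00357 ft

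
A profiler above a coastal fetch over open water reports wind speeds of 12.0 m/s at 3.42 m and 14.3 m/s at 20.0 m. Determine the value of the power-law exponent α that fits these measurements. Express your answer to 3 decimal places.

Power law: V₂/V₁ = (z₂/z₁)^α ⇒ α = ln(V₂/V₁) / ln(z₂/z₁)
α = ln(14.3/12.0) / ln(20.0/3.42) = ln(1.1917) / ln(5.8480)
  = 0.17535 / 1.76609 = 0.09929

α ≈ 0.099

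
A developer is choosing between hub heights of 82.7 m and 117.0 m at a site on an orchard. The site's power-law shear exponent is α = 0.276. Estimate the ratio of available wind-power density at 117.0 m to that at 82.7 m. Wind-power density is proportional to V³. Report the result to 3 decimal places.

Speed ratio: V_B/V_A = (z_B/z_A)^α = (117.0/82.7)^0.276 = (1.4148)^0.276 = 1.10049
Power-density ratio: P_B/P_A = (V_B/V_A)³ = (1.10049)³ = 1.33279

1.333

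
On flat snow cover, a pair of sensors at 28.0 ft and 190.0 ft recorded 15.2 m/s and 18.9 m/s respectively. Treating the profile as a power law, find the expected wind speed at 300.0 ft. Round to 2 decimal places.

19.91 m/s

First find α: α = ln(V₂/V₁)/ln(z₂/z₁) = ln(18.9/15.2)/ln(190.0/28.0) = 0.21787/1.91482 = 0.1138
Extrapolate from 190.0 ft to 300.0 ft: V₃ = 18.9 × (300.0/190.0)^0.1138 = 18.9 × 1.0533 = 19.9082 m/s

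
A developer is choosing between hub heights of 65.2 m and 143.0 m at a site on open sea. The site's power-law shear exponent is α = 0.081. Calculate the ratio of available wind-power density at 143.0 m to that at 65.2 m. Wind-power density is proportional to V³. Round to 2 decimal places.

Speed ratio: V_B/V_A = (z_B/z_A)^α = (143.0/65.2)^0.081 = (2.1933)^0.081 = 1.06568
Power-density ratio: P_B/P_A = (V_B/V_A)³ = (1.06568)³ = 1.21028

1.21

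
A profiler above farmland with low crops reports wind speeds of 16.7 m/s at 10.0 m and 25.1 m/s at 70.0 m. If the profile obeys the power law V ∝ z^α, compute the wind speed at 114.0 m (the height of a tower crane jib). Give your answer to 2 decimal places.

First find α: α = ln(V₂/V₁)/ln(z₂/z₁) = ln(25.1/16.7)/ln(70.0/10.0) = 0.40746/1.94591 = 0.2094
Extrapolate from 70.0 m to 114.0 m: V₃ = 25.1 × (114.0/70.0)^0.2094 = 25.1 × 1.1075 = 27.7987 m/s

27.80 m/s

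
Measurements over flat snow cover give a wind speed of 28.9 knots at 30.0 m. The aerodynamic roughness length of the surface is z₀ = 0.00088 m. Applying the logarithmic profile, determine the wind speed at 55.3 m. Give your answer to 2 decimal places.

30.59 knots

Log law: V(z) ∝ ln(z/z₀), so V₂/V₁ = ln(z₂/z₀) / ln(z₁/z₀).
ln(55.3/0.00088) = 11.0484, ln(30.0/0.00088) = 10.4368
V₂ = 28.9 × 11.0484/10.4368 = 28.9 × 1.0586 = 30.5935 knots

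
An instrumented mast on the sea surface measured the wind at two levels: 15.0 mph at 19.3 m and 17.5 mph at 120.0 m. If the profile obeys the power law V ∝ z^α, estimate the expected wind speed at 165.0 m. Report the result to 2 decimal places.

First find α: α = ln(V₂/V₁)/ln(z₂/z₁) = ln(17.5/15.0)/ln(120.0/19.3) = 0.15415/1.82739 = 0.0844
Extrapolate from 120.0 m to 165.0 m: V₃ = 17.5 × (165.0/120.0)^0.0844 = 17.5 × 1.0272 = 17.9765 mph

17.98 mph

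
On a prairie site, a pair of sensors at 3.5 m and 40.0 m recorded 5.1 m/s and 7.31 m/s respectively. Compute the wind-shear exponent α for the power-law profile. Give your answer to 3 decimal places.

α ≈ 0.148

Power law: V₂/V₁ = (z₂/z₁)^α ⇒ α = ln(V₂/V₁) / ln(z₂/z₁)
α = ln(7.31/5.1) / ln(40.0/3.5) = ln(1.4333) / ln(11.4286)
  = 0.36000 / 2.43612 = 0.14778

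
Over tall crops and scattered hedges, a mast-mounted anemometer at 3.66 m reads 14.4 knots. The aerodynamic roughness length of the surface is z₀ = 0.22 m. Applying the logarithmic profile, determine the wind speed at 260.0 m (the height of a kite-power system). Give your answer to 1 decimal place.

36.2 knots

Log law: V(z) ∝ ln(z/z₀), so V₂/V₁ = ln(z₂/z₀) / ln(z₁/z₀).
ln(260.0/0.22) = 7.0748, ln(3.66/0.22) = 2.8116
V₂ = 14.4 × 7.0748/2.8116 = 14.4 × 2.5163 = 36.2347 knots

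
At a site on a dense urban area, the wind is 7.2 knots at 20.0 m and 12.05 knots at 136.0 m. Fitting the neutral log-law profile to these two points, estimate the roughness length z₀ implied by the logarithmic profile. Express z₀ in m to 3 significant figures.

z₀ ≈ 1.16 m

Log law: V(z) ∝ ln(z/z₀). With r = V₁/V₂ = 7.2/12.05 = 0.59751,
r · ln(z₂/z₀) = ln(z₁/z₀) ⇒ ln z₀ = (ln z₁ − r·ln z₂)/(1 − r)
ln z₀ = (2.99573 − 0.59751×4.91265) / 0.40249 = 0.1500
z₀ = exp(0.1500) = 1.162 m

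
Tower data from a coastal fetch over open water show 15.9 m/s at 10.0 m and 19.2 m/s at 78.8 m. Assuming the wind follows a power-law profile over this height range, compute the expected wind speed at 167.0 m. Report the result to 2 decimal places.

First find α: α = ln(V₂/V₁)/ln(z₂/z₁) = ln(19.2/15.9)/ln(78.8/10.0) = 0.18859/2.06433 = 0.0914
Extrapolate from 78.8 m to 167.0 m: V₃ = 19.2 × (167.0/78.8)^0.0914 = 19.2 × 1.0710 = 20.5637 m/s

20.56 m/s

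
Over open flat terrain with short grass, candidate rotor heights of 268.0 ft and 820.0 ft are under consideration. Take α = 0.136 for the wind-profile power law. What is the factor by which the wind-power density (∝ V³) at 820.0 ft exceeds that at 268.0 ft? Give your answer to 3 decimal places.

1.578

Speed ratio: V_B/V_A = (z_B/z_A)^α = (820.0/268.0)^0.136 = (3.0597)^0.136 = 1.16427
Power-density ratio: P_B/P_A = (V_B/V_A)³ = (1.16427)³ = 1.57818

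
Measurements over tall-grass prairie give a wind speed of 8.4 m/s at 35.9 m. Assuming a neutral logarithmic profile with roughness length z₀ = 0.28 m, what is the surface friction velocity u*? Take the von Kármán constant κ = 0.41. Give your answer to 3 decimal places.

Log law: V(z) = (u*/κ) · ln(z/z₀) ⇒ u* = κ · V / ln(z/z₀)
u* = 0.41 × 8.4 / ln(35.9/0.28) = 0.41 × 8.4 / 4.8537
   = 3.4440 / 4.8537 = 0.7096 m/s

u* ≈ 0.710 m/s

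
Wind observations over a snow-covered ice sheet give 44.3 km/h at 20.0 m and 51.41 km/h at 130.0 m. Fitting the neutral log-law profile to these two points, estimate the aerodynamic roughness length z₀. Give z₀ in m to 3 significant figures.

Log law: V(z) ∝ ln(z/z₀). With r = V₁/V₂ = 44.3/51.41 = 0.86170,
r · ln(z₂/z₀) = ln(z₁/z₀) ⇒ ln z₀ = (ln z₁ − r·ln z₂)/(1 − r)
ln z₀ = (2.99573 − 0.86170×4.86753) / 0.13830 = -8.6668
z₀ = exp(-8.6668) = 0.0001722 m

z₀ ≈ 0.000172 m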